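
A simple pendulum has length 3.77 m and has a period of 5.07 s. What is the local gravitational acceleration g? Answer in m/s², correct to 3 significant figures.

From T = 2π√(L/g), g = 4π²L/T² = 4π² × 3.77/5.070² = 5.79 m/s².

5.79 m/s²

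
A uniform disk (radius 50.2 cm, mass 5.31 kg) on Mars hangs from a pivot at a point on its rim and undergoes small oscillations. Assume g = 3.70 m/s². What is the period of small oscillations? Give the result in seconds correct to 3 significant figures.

2.83 s

I_cm = ½mr² = 0.6691 kg·m². The pivot is at distance d = 0.502 m from the centre of mass.
By the parallel-axis theorem, I = I_cm + md² = 0.6691 + 1.338 = 2.007 kg·m².
T = 2π√(I/(mgd)) = 2π√(2.007/(5.31 × 3.70 × 0.502)) = 2.83 s.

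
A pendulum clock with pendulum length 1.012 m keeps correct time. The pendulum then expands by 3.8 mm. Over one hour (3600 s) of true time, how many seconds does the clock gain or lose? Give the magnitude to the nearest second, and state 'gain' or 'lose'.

lose 7 s

T ∝ √L, so T'/T = √(1.01580/1.012) = 1.00188.
In 3600 s of true time the clock registers 3600/1.00188 = 3593.3 s, so it loses 7 s.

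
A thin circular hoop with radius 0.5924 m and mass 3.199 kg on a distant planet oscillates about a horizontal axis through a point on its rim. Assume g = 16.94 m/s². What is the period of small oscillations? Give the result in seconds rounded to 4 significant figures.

I_cm = mr² = 1.1226 kg·m². The pivot is at distance d = 0.5924 m from the centre of mass.
By the parallel-axis theorem, I = I_cm + md² = 1.1226 + 1.1226 = 2.2453 kg·m².
T = 2π√(I/(mgd)) = 2π√(2.2453/(3.199 × 16.94 × 0.5924)) = 1.662 s.

1.662 s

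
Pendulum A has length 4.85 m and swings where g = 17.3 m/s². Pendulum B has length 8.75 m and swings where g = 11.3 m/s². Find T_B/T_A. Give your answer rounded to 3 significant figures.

1.66

T = 2π√(L/g), so T_B/T_A = √((L_B/g_B)/(L_A/g_A)) = √((8.75/11.3)/(4.85/17.3)) = 1.66.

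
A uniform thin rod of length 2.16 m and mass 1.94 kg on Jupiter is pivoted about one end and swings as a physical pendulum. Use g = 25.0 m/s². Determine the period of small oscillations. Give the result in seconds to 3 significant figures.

1.51 s

For a physical pendulum T = 2π√(I/(mgd)), with d = 1.080 m from pivot to centre of mass.
I_cm = mL²/12 = 1.94 × 2.16²/12 = 0.7543 kg·m²; I = I_cm + md² = 0.7543 + 1.94 × 1.080² = 3.017 kg·m².
T = 2π√(3.017/(1.94 × 25.0 × 1.080)) = 1.51 s.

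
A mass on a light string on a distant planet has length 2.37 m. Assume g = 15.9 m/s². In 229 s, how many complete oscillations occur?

94

T = 2π√(L/g) = 2π√(2.37/15.9) = 2.426 s.
Number of complete oscillations = ⌊229/2.426⌋ = ⌊94.40⌋ = 94.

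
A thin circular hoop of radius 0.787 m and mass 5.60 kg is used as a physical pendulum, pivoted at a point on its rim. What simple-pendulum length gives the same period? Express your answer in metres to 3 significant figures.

1.57 m

The equivalent simple-pendulum length is L_eq = I/(md), where I is about the pivot and d = 0.7870 m.
I_cm = mR² = 3.468 kg·m², so I = I_cm + md² = 3.468 + 3.468 = 6.937 kg·m².
L_eq = 6.937/(5.60 × 0.7870) = 1.57 m.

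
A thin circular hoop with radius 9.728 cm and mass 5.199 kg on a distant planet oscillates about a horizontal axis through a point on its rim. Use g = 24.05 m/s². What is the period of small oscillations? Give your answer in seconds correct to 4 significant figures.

I_cm = mr² = 0.049200 kg·m². The pivot is at distance d = 0.09728 m from the centre of mass.
By the parallel-axis theorem, I = I_cm + md² = 0.049200 + 0.049200 = 0.098400 kg·m².
T = 2π√(I/(mgd)) = 2π√(0.098400/(5.199 × 24.05 × 0.09728)) = 0.5651 s.

0.5651 s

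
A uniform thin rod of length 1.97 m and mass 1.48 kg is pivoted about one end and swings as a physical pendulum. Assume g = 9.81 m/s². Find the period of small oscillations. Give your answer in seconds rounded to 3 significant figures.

For a physical pendulum T = 2π√(I/(mgd)), with d = 0.9850 m from pivot to centre of mass.
I_cm = mL²/12 = 1.48 × 1.97²/12 = 0.4786 kg·m²; I = I_cm + md² = 0.4786 + 1.48 × 0.9850² = 1.915 kg·m².
T = 2π√(1.915/(1.48 × 9.81 × 0.9850)) = 2.30 s.

2.30 s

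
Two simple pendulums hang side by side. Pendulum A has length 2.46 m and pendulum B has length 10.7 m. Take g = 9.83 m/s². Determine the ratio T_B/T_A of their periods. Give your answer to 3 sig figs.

T ∝ √L, so T_B/T_A = √(L_B/L_A) = √(10.7/2.46) = 2.09.

2.09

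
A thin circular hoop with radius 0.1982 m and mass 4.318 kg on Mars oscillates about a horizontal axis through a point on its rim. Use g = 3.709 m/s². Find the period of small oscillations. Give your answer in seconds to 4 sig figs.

2.054 s

I_cm = mr² = 0.16963 kg·m². The pivot is at distance d = 0.1982 m from the centre of mass.
By the parallel-axis theorem, I = I_cm + md² = 0.16963 + 0.16963 = 0.33925 kg·m².
T = 2π√(I/(mgd)) = 2π√(0.33925/(4.318 × 3.709 × 0.1982)) = 2.054 s.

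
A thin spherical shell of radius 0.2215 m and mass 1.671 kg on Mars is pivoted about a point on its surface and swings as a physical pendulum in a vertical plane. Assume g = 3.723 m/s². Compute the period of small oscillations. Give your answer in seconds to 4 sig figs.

1.979 s

I_cm = (2/3)mr² = 0.054655 kg·m². The pivot is at distance d = 0.2215 m from the centre of mass.
By the parallel-axis theorem, I = I_cm + md² = 0.054655 + 0.081983 = 0.13664 kg·m².
T = 2π√(I/(mgd)) = 2π√(0.13664/(1.671 × 3.723 × 0.2215)) = 1.979 s.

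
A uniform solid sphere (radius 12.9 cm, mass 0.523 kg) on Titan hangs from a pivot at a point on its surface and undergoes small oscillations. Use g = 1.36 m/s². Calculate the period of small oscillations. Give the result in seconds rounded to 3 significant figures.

2.29 s

I_cm = (2/5)mr² = 0.003481 kg·m². The pivot is at distance d = 0.129 m from the centre of mass.
By the parallel-axis theorem, I = I_cm + md² = 0.003481 + 0.008703 = 0.01218 kg·m².
T = 2π√(I/(mgd)) = 2π√(0.01218/(0.523 × 1.36 × 0.129)) = 2.29 s.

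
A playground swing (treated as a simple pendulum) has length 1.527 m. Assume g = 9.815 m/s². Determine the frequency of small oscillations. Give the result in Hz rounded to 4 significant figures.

0.4035 Hz

T = 2π√(L/g) = 2π√(1.527/9.815) = 2.4783 s, so f = 1/T = 0.4035 Hz.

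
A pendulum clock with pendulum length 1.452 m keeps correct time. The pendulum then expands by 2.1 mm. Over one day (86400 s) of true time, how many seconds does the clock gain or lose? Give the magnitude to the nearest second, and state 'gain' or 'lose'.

T ∝ √L, so T'/T = √(1.45410/1.452) = 1.00072.
In 86400 s of true time the clock registers 86400/1.00072 = 86337.6 s, so it loses 62 s.

lose 62 s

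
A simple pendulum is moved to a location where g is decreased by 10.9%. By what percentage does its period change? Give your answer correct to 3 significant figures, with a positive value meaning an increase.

5.94%

T ∝ 1/√g, so T'/T = 1/√(0.8910) = 1.059.
Percentage change in T = (1.059 − 1) × 100% = 5.94%.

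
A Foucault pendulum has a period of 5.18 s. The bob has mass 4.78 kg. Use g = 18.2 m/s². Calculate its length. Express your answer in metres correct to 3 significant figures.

From T = 2π√(L/g), L = gT²/(4π²) = 18.2 × 5.180²/(4π²) = 12.4 m.

12.4 m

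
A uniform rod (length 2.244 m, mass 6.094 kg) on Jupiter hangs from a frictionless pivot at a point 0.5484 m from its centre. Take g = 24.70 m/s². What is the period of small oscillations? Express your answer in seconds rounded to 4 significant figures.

For a physical pendulum T = 2π√(I/(mgd)), with d = 0.54840 m from pivot to centre of mass.
I_cm = mL²/12 = 6.094 × 2.244²/12 = 2.5572 kg·m²; I = I_cm + md² = 2.5572 + 6.094 × 0.54840² = 4.3899 kg·m².
T = 2π√(4.3899/(6.094 × 24.70 × 0.54840)) = 1.449 s.

1.449 s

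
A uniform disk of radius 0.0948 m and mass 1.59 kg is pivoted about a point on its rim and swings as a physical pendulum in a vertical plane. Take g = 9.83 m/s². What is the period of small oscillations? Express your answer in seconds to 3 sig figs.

I_cm = ½mr² = 0.007145 kg·m². The pivot is at distance d = 0.0948 m from the centre of mass.
By the parallel-axis theorem, I = I_cm + md² = 0.007145 + 0.01429 = 0.02143 kg·m².
T = 2π√(I/(mgd)) = 2π√(0.02143/(1.59 × 9.83 × 0.0948)) = 0.756 s.

0.756 s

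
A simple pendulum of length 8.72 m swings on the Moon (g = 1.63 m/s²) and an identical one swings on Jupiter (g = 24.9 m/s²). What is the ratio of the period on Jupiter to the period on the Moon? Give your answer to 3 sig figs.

0.256

T ∝ 1/√g, so T₂/T₁ = √(g₁/g₂) = √(1.63/24.9) = 0.256.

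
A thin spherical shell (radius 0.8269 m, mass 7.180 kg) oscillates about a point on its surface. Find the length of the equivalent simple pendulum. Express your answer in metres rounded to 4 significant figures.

The equivalent simple-pendulum length is L_eq = I/(md), where I is about the pivot and d = 0.82690 m.
I_cm = (2/3)mR² = 3.2729 kg·m², so I = I_cm + md² = 3.2729 + 4.9094 = 8.1824 kg·m².
L_eq = 8.1824/(7.180 × 0.82690) = 1.378 m.

1.378 m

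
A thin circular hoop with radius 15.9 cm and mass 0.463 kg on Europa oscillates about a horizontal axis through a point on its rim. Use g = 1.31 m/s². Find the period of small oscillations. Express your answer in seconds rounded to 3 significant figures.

I_cm = mr² = 0.01171 kg·m². The pivot is at distance d = 0.159 m from the centre of mass.
By the parallel-axis theorem, I = I_cm + md² = 0.01171 + 0.01171 = 0.02341 kg·m².
T = 2π√(I/(mgd)) = 2π√(0.02341/(0.463 × 1.31 × 0.159)) = 3.10 s.

3.10 s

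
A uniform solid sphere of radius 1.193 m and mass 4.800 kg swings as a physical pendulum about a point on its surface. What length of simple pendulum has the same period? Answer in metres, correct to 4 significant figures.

The equivalent simple-pendulum length is L_eq = I/(md), where I is about the pivot and d = 1.1930 m.
I_cm = (2/5)mR² = 2.7326 kg·m², so I = I_cm + md² = 2.7326 + 6.8316 = 9.5642 kg·m².
L_eq = 9.5642/(4.800 × 1.1930) = 1.670 m.

1.670 m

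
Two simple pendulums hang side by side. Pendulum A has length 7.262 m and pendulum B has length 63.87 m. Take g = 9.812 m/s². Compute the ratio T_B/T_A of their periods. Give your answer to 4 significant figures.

T ∝ √L, so T_B/T_A = √(L_B/L_A) = √(63.87/7.262) = 2.966.

2.966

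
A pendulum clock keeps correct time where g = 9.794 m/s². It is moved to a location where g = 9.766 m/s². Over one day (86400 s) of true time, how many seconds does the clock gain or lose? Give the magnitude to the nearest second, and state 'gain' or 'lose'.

lose 124 s

The clock's period scales as T ∝ 1/√g, so T'/T = √(9.794/9.766) = 1.00143.
In 86400 s of true time the clock registers 86400/1.00143 = 86276.4 s, so it loses 124 s.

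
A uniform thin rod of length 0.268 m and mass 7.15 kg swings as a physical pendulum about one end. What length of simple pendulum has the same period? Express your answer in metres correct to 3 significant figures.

0.179 m

The equivalent simple-pendulum length is L_eq = I/(md), where I is about the pivot and d = 0.1340 m.
I_cm = (1/12)mL² = 0.04280 kg·m², so I = I_cm + md² = 0.04280 + 0.1284 = 0.1712 kg·m².
L_eq = 0.1712/(7.15 × 0.1340) = 0.179 m.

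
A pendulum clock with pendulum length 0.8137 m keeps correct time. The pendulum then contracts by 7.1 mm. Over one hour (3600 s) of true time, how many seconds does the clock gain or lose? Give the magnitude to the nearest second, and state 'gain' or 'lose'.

T ∝ √L, so T'/T = √(0.80660/0.8137) = 0.995628.
In 3600 s of true time the clock registers 3600/0.995628 = 3615.8 s, so it gains 16 s.

gain 16 s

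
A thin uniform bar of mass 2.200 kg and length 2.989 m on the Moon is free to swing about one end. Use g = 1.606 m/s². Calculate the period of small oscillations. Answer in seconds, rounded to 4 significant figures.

For a physical pendulum T = 2π√(I/(mgd)), with d = 1.4945 m from pivot to centre of mass.
I_cm = mL²/12 = 2.200 × 2.989²/12 = 1.6379 kg·m²; I = I_cm + md² = 1.6379 + 2.200 × 1.4945² = 6.5517 kg·m².
T = 2π√(6.5517/(2.200 × 1.606 × 1.4945)) = 6.999 s.

6.999 s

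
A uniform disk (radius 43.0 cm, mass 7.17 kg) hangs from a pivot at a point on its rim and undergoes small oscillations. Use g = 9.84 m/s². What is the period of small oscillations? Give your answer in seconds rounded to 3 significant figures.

1.61 s

I_cm = ½mr² = 0.6629 kg·m². The pivot is at distance d = 0.430 m from the centre of mass.
By the parallel-axis theorem, I = I_cm + md² = 0.6629 + 1.326 = 1.989 kg·m².
T = 2π√(I/(mgd)) = 2π√(1.989/(7.17 × 9.84 × 0.430)) = 1.61 s.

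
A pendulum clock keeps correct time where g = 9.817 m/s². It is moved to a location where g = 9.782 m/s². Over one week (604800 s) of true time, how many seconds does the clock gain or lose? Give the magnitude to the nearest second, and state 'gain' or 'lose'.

The clock's period scales as T ∝ 1/√g, so T'/T = √(9.817/9.782) = 1.00179.
In 604800 s of true time the clock registers 604800/1.00179 = 603720.9 s, so it loses 1079 s.

lose 1079 s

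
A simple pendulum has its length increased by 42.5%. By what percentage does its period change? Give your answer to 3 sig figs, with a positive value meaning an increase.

T ∝ √L, so T'/T = √(1.425) = 1.194.
Percentage change in T = (1.194 − 1) × 100% = 19.4%.

19.4%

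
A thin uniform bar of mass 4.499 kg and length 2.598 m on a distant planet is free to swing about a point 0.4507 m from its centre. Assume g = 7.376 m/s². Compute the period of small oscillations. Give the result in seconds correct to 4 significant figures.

3.015 s

For a physical pendulum T = 2π√(I/(mgd)), with d = 0.45070 m from pivot to centre of mass.
I_cm = mL²/12 = 4.499 × 2.598²/12 = 2.5305 kg·m²; I = I_cm + md² = 2.5305 + 4.499 × 0.45070² = 3.4444 kg·m².
T = 2π√(3.4444/(4.499 × 7.376 × 0.45070)) = 3.015 s.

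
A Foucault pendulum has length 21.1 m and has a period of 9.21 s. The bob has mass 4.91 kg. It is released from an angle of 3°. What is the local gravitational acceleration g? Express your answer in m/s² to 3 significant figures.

From T = 2π√(L/g), g = 4π²L/T² = 4π² × 21.1/9.210² = 9.82 m/s².

9.82 m/s²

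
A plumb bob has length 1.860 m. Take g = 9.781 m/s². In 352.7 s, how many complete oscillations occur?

T = 2π√(L/g) = 2π√(1.860/9.781) = 2.7400 s.
Number of complete oscillations = ⌊352.7/2.7400⌋ = ⌊128.72⌋ = 128.

128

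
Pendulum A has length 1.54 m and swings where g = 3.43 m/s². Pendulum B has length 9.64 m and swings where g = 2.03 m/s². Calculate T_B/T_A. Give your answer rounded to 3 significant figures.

T = 2π√(L/g), so T_B/T_A = √((L_B/g_B)/(L_A/g_A)) = √((9.64/2.03)/(1.54/3.43)) = 3.25.

3.25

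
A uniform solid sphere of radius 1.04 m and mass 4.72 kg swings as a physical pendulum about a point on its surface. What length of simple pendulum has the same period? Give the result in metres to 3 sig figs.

The equivalent simple-pendulum length is L_eq = I/(md), where I is about the pivot and d = 1.040 m.
I_cm = (2/5)mR² = 2.042 kg·m², so I = I_cm + md² = 2.042 + 5.105 = 7.147 kg·m².
L_eq = 7.147/(4.72 × 1.040) = 1.46 m.

1.46 m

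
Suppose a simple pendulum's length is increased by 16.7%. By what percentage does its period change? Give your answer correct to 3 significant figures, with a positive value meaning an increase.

8.03%

T ∝ √L, so T'/T = √(1.167) = 1.080.
Percentage change in T = (1.080 − 1) × 100% = 8.03%.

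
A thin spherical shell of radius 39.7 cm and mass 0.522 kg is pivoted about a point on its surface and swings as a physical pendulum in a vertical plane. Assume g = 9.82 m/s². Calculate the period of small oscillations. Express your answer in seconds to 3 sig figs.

1.63 s

I_cm = (2/3)mr² = 0.05485 kg·m². The pivot is at distance d = 0.397 m from the centre of mass.
By the parallel-axis theorem, I = I_cm + md² = 0.05485 + 0.08227 = 0.1371 kg·m².
T = 2π√(I/(mgd)) = 2π√(0.1371/(0.522 × 9.82 × 0.397)) = 1.63 s.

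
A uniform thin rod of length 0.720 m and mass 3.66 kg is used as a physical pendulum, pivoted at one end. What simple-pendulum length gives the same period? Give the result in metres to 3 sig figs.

The equivalent simple-pendulum length is L_eq = I/(md), where I is about the pivot and d = 0.3600 m.
I_cm = (1/12)mL² = 0.1581 kg·m², so I = I_cm + md² = 0.1581 + 0.4743 = 0.6324 kg·m².
L_eq = 0.6324/(3.66 × 0.3600) = 0.480 m.

0.480 m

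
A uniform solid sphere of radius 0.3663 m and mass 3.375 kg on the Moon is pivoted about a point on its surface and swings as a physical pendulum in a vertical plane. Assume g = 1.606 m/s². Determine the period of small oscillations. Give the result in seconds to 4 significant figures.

I_cm = (2/5)mr² = 0.18114 kg·m². The pivot is at distance d = 0.3663 m from the centre of mass.
By the parallel-axis theorem, I = I_cm + md² = 0.18114 + 0.45284 = 0.63398 kg·m².
T = 2π√(I/(mgd)) = 2π√(0.63398/(3.375 × 1.606 × 0.3663)) = 3.551 s.

3.551 s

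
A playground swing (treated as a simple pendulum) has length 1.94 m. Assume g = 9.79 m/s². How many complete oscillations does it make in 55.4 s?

19

T = 2π√(L/g) = 2π√(1.94/9.79) = 2.797 s.
Number of complete oscillations = ⌊55.4/2.797⌋ = ⌊19.81⌋ = 19.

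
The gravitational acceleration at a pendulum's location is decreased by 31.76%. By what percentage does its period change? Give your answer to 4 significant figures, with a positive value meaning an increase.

T ∝ 1/√g, so T'/T = 1/√(0.68240) = 1.2105.
Percentage change in T = (1.2105 − 1) × 100% = 21.05%.

21.05%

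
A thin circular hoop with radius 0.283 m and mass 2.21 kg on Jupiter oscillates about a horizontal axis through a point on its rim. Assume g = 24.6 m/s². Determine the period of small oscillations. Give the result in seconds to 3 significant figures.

I_cm = mr² = 0.1770 kg·m². The pivot is at distance d = 0.283 m from the centre of mass.
By the parallel-axis theorem, I = I_cm + md² = 0.1770 + 0.1770 = 0.3540 kg·m².
T = 2π√(I/(mgd)) = 2π√(0.3540/(2.21 × 24.6 × 0.283)) = 0.953 s.

0.953 s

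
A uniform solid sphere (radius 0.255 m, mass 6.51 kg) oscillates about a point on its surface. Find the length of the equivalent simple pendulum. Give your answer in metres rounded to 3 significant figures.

The equivalent simple-pendulum length is L_eq = I/(md), where I is about the pivot and d = 0.2550 m.
I_cm = (2/5)mR² = 0.1693 kg·m², so I = I_cm + md² = 0.1693 + 0.4233 = 0.5926 kg·m².
L_eq = 0.5926/(6.51 × 0.2550) = 0.357 m.

0.357 m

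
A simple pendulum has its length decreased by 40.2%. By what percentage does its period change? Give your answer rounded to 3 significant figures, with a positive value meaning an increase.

-22.7%

T ∝ √L, so T'/T = √(0.5980) = 0.7733.
Percentage change in T = (0.7733 − 1) × 100% = -22.7%.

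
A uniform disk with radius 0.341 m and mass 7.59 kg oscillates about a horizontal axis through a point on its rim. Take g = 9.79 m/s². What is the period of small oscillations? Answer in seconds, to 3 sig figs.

1.44 s

I_cm = ½mr² = 0.4413 kg·m². The pivot is at distance d = 0.341 m from the centre of mass.
By the parallel-axis theorem, I = I_cm + md² = 0.4413 + 0.8826 = 1.324 kg·m².
T = 2π√(I/(mgd)) = 2π√(1.324/(7.59 × 9.79 × 0.341)) = 1.44 s.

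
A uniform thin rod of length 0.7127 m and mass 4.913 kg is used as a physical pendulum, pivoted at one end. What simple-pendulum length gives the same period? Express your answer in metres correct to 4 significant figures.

0.4751 m

The equivalent simple-pendulum length is L_eq = I/(md), where I is about the pivot and d = 0.35635 m.
I_cm = (1/12)mL² = 0.20796 kg·m², so I = I_cm + md² = 0.20796 + 0.62388 = 0.83184 kg·m².
L_eq = 0.83184/(4.913 × 0.35635) = 0.4751 m.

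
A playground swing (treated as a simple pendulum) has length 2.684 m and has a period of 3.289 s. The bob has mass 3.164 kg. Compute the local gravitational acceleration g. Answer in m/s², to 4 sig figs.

9.795 m/s²

From T = 2π√(L/g), g = 4π²L/T² = 4π² × 2.684/3.2890² = 9.795 m/s².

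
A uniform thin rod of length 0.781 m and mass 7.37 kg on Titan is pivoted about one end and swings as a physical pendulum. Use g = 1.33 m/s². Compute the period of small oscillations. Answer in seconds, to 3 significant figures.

3.93 s

For a physical pendulum T = 2π√(I/(mgd)), with d = 0.3905 m from pivot to centre of mass.
I_cm = mL²/12 = 7.37 × 0.781²/12 = 0.3746 kg·m²; I = I_cm + md² = 0.3746 + 7.37 × 0.3905² = 1.498 kg·m².
T = 2π√(1.498/(7.37 × 1.33 × 0.3905)) = 3.93 s.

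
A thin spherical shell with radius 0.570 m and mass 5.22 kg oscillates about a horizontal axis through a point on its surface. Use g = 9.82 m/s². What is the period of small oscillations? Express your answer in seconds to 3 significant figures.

I_cm = (2/3)mr² = 1.131 kg·m². The pivot is at distance d = 0.570 m from the centre of mass.
By the parallel-axis theorem, I = I_cm + md² = 1.131 + 1.696 = 2.827 kg·m².
T = 2π√(I/(mgd)) = 2π√(2.827/(5.22 × 9.82 × 0.570)) = 1.95 s.

1.95 s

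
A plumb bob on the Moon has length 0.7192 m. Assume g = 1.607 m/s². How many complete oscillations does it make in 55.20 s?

T = 2π√(L/g) = 2π√(0.7192/1.607) = 4.2034 s.
Number of complete oscillations = ⌊55.20/4.2034⌋ = ⌊13.132⌋ = 13.

13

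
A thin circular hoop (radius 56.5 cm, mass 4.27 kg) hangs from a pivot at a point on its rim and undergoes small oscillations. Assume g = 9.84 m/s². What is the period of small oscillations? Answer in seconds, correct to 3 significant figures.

I_cm = mr² = 1.363 kg·m². The pivot is at distance d = 0.565 m from the centre of mass.
By the parallel-axis theorem, I = I_cm + md² = 1.363 + 1.363 = 2.726 kg·m².
T = 2π√(I/(mgd)) = 2π√(2.726/(4.27 × 9.84 × 0.565)) = 2.13 s.

2.13 s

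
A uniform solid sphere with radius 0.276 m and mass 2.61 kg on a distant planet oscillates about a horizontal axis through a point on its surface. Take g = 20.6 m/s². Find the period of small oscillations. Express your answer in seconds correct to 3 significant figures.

0.861 s

I_cm = (2/5)mr² = 0.07953 kg·m². The pivot is at distance d = 0.276 m from the centre of mass.
By the parallel-axis theorem, I = I_cm + md² = 0.07953 + 0.1988 = 0.2783 kg·m².
T = 2π√(I/(mgd)) = 2π√(0.2783/(2.61 × 20.6 × 0.276)) = 0.861 s.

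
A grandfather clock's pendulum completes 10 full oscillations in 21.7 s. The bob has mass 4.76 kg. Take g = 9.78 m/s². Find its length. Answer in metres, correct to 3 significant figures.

1.17 m

T = 21.7/10 = 2.170 s.
From T = 2π√(L/g), L = gT²/(4π²) = 9.78 × 2.170²/(4π²) = 1.17 m.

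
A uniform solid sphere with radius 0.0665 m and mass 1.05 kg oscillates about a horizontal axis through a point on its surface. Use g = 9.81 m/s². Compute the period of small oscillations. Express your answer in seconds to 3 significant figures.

I_cm = (2/5)mr² = 0.001857 kg·m². The pivot is at distance d = 0.0665 m from the centre of mass.
By the parallel-axis theorem, I = I_cm + md² = 0.001857 + 0.004643 = 0.006501 kg·m².
T = 2π√(I/(mgd)) = 2π√(0.006501/(1.05 × 9.81 × 0.0665)) = 0.612 s.

0.612 s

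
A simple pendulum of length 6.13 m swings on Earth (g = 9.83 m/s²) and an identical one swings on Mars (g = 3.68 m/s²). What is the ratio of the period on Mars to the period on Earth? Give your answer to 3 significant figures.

T ∝ 1/√g, so T₂/T₁ = √(g₁/g₂) = √(9.83/3.68) = 1.63.

1.63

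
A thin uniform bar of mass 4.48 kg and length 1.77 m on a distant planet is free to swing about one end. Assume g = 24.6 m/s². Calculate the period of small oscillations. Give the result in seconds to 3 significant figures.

1.38 s

For a physical pendulum T = 2π√(I/(mgd)), with d = 0.8850 m from pivot to centre of mass.
I_cm = mL²/12 = 4.48 × 1.77²/12 = 1.170 kg·m²; I = I_cm + md² = 1.170 + 4.48 × 0.8850² = 4.678 kg·m².
T = 2π√(4.678/(4.48 × 24.6 × 0.8850)) = 1.38 s.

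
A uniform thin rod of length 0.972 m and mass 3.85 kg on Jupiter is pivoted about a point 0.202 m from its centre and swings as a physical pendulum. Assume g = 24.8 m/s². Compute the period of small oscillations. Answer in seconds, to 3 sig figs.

0.971 s

For a physical pendulum T = 2π√(I/(mgd)), with d = 0.2020 m from pivot to centre of mass.
I_cm = mL²/12 = 3.85 × 0.972²/12 = 0.3031 kg·m²; I = I_cm + md² = 0.3031 + 3.85 × 0.2020² = 0.4602 kg·m².
T = 2π√(0.4602/(3.85 × 24.8 × 0.2020)) = 0.971 s.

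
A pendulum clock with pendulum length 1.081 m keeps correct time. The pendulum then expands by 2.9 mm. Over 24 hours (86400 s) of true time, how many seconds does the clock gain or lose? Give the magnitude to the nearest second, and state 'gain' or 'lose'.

T ∝ √L, so T'/T = √(1.08390/1.081) = 1.00134.
In 86400 s of true time the clock registers 86400/1.00134 = 86284.3 s, so it loses 116 s.

lose 116 s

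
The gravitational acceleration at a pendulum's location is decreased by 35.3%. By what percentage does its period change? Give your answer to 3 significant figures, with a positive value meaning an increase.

24.3%

T ∝ 1/√g, so T'/T = 1/√(0.6470) = 1.243.
Percentage change in T = (1.243 − 1) × 100% = 24.3%.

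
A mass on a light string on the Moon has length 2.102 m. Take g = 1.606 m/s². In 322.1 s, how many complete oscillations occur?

T = 2π√(L/g) = 2π√(2.102/1.606) = 7.1883 s.
Number of complete oscillations = ⌊322.1/7.1883⌋ = ⌊44.809⌋ = 44.

44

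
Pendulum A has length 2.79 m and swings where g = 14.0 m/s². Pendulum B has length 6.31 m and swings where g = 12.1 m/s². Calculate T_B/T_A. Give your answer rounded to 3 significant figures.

T = 2π√(L/g), so T_B/T_A = √((L_B/g_B)/(L_A/g_A)) = √((6.31/12.1)/(2.79/14.0)) = 1.62.

1.62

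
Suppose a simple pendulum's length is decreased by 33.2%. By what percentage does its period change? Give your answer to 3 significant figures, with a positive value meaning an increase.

T ∝ √L, so T'/T = √(0.6680) = 0.8173.
Percentage change in T = (0.8173 − 1) × 100% = -18.3%.

-18.3%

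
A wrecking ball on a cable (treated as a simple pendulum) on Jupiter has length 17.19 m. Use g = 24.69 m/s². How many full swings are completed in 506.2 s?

96

T = 2π√(L/g) = 2π√(17.19/24.69) = 5.2427 s.
Number of complete oscillations = ⌊506.2/5.2427⌋ = ⌊96.553⌋ = 96.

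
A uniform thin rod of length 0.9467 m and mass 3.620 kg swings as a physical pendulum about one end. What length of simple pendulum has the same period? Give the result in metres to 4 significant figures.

The equivalent simple-pendulum length is L_eq = I/(md), where I is about the pivot and d = 0.47335 m.
I_cm = (1/12)mL² = 0.27037 kg·m², so I = I_cm + md² = 0.27037 + 0.81110 = 1.0815 kg·m².
L_eq = 1.0815/(3.620 × 0.47335) = 0.6311 m.

0.6311 m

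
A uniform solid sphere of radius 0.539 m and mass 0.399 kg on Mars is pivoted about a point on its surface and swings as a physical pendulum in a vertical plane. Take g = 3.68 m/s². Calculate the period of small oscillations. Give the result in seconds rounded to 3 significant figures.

I_cm = (2/5)mr² = 0.04637 kg·m². The pivot is at distance d = 0.539 m from the centre of mass.
By the parallel-axis theorem, I = I_cm + md² = 0.04637 + 0.1159 = 0.1623 kg·m².
T = 2π√(I/(mgd)) = 2π√(0.1623/(0.399 × 3.68 × 0.539)) = 2.85 s.

2.85 s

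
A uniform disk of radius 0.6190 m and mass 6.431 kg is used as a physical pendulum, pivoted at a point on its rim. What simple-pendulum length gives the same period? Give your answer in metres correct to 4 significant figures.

0.9285 m

The equivalent simple-pendulum length is L_eq = I/(md), where I is about the pivot and d = 0.61900 m.
I_cm = ½mR² = 1.2321 kg·m², so I = I_cm + md² = 1.2321 + 2.4641 = 3.6962 kg·m².
L_eq = 3.6962/(6.431 × 0.61900) = 0.9285 m.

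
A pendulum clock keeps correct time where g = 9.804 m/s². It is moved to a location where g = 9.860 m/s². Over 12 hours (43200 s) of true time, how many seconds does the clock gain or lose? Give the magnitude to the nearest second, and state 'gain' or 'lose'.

gain 123 s

The clock's period scales as T ∝ 1/√g, so T'/T = √(9.804/9.860) = 0.997156.
In 43200 s of true time the clock registers 43200/0.997156 = 43323.2 s, so it gains 123 s.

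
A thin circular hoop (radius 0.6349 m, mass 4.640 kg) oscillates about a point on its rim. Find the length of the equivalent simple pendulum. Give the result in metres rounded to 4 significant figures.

1.270 m

The equivalent simple-pendulum length is L_eq = I/(md), where I is about the pivot and d = 0.63490 m.
I_cm = mR² = 1.8704 kg·m², so I = I_cm + md² = 1.8704 + 1.8704 = 3.7407 kg·m².
L_eq = 3.7407/(4.640 × 0.63490) = 1.270 m.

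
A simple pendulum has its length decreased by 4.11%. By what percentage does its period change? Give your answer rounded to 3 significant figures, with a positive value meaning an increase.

T ∝ √L, so T'/T = √(0.9589) = 0.9792.
Percentage change in T = (0.9792 − 1) × 100% = -2.08%.

-2.08%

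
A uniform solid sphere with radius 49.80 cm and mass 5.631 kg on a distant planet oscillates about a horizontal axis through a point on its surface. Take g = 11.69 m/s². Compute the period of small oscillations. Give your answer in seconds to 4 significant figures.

1.534 s

I_cm = (2/5)mr² = 0.55860 kg·m². The pivot is at distance d = 0.4980 m from the centre of mass.
By the parallel-axis theorem, I = I_cm + md² = 0.55860 + 1.3965 = 1.9551 kg·m².
T = 2π√(I/(mgd)) = 2π√(1.9551/(5.631 × 11.69 × 0.4980)) = 1.534 s.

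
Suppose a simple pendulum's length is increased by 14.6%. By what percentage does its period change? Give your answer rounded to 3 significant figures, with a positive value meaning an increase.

7.05%

T ∝ √L, so T'/T = √(1.146) = 1.071.
Percentage change in T = (1.071 − 1) × 100% = 7.05%.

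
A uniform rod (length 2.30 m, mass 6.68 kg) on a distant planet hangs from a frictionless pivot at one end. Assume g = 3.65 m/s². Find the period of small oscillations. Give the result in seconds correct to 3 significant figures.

4.07 s

For a physical pendulum T = 2π√(I/(mgd)), with d = 1.150 m from pivot to centre of mass.
I_cm = mL²/12 = 6.68 × 2.30²/12 = 2.945 kg·m²; I = I_cm + md² = 2.945 + 6.68 × 1.150² = 11.78 kg·m².
T = 2π√(11.78/(6.68 × 3.65 × 1.150)) = 4.07 s.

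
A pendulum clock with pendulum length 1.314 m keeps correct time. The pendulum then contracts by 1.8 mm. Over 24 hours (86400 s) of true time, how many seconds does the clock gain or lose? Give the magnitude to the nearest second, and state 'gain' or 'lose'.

gain 59 s

T ∝ √L, so T'/T = √(1.31220/1.314) = 0.999315.
In 86400 s of true time the clock registers 86400/0.999315 = 86459.2 s, so it gains 59 s.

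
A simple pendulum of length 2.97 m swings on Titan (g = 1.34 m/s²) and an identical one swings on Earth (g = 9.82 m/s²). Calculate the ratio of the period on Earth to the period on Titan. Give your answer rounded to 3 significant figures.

0.369

T ∝ 1/√g, so T₂/T₁ = √(g₁/g₂) = √(1.34/9.82) = 0.369.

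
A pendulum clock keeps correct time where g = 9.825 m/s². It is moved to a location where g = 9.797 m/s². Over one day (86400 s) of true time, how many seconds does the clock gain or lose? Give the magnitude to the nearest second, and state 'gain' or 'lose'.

lose 123 s

The clock's period scales as T ∝ 1/√g, so T'/T = √(9.825/9.797) = 1.00143.
In 86400 s of true time the clock registers 86400/1.00143 = 86276.8 s, so it loses 123 s.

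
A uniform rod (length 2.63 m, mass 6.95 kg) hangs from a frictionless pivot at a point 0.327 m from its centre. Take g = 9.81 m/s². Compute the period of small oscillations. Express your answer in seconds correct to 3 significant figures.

2.90 s

For a physical pendulum T = 2π√(I/(mgd)), with d = 0.3270 m from pivot to centre of mass.
I_cm = mL²/12 = 6.95 × 2.63²/12 = 4.006 kg·m²; I = I_cm + md² = 4.006 + 6.95 × 0.3270² = 4.749 kg·m².
T = 2π√(4.749/(6.95 × 9.81 × 0.3270)) = 2.90 s.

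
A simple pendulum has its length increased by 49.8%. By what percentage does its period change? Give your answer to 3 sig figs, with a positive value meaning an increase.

T ∝ √L, so T'/T = √(1.498) = 1.224.
Percentage change in T = (1.224 − 1) × 100% = 22.4%.

22.4%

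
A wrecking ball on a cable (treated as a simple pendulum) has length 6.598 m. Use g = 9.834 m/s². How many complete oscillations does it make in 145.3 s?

28

T = 2π√(L/g) = 2π√(6.598/9.834) = 5.1466 s.
Number of complete oscillations = ⌊145.3/5.1466⌋ = ⌊28.232⌋ = 28.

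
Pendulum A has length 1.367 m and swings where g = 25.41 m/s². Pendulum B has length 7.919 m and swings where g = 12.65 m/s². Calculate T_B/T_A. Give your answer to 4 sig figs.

3.411

T = 2π√(L/g), so T_B/T_A = √((L_B/g_B)/(L_A/g_A)) = √((7.919/12.65)/(1.367/25.41)) = 3.411.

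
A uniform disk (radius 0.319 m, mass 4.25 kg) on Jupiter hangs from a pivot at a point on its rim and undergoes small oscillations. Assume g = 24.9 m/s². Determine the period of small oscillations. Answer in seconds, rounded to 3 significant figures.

I_cm = ½mr² = 0.2162 kg·m². The pivot is at distance d = 0.319 m from the centre of mass.
By the parallel-axis theorem, I = I_cm + md² = 0.2162 + 0.4325 = 0.6487 kg·m².
T = 2π√(I/(mgd)) = 2π√(0.6487/(4.25 × 24.9 × 0.319)) = 0.871 s.

0.871 s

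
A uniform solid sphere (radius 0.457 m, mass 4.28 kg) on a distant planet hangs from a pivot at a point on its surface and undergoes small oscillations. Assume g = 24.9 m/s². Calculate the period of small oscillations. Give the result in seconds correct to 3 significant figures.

I_cm = (2/5)mr² = 0.3575 kg·m². The pivot is at distance d = 0.457 m from the centre of mass.
By the parallel-axis theorem, I = I_cm + md² = 0.3575 + 0.8939 = 1.251 kg·m².
T = 2π√(I/(mgd)) = 2π√(1.251/(4.28 × 24.9 × 0.457)) = 1.01 s.

1.01 s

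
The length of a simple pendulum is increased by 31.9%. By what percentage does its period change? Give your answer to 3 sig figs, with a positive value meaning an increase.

14.8%

T ∝ √L, so T'/T = √(1.319) = 1.148.
Percentage change in T = (1.148 − 1) × 100% = 14.8%.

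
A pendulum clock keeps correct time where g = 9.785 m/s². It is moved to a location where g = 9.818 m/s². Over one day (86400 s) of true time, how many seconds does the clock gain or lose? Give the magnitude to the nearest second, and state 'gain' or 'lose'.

The clock's period scales as T ∝ 1/√g, so T'/T = √(9.785/9.818) = 0.998318.
In 86400 s of true time the clock registers 86400/0.998318 = 86545.6 s, so it gains 146 s.

gain 146 s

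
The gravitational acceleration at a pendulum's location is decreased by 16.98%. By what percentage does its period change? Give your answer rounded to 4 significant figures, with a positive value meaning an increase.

T ∝ 1/√g, so T'/T = 1/√(0.83020) = 1.0975.
Percentage change in T = (1.0975 − 1) × 100% = 9.751%.

9.751%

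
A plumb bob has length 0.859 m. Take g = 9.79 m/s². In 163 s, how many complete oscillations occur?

T = 2π√(L/g) = 2π√(0.859/9.79) = 1.861 s.
Number of complete oscillations = ⌊163/1.861⌋ = ⌊87.58⌋ = 87.

87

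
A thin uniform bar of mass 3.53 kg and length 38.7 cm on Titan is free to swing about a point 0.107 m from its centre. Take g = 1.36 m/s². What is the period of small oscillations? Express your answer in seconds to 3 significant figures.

2.55 s

For a physical pendulum T = 2π√(I/(mgd)), with d = 0.1070 m from pivot to centre of mass.
I_cm = mL²/12 = 3.53 × 0.387²/12 = 0.04406 kg·m²; I = I_cm + md² = 0.04406 + 3.53 × 0.1070² = 0.08447 kg·m².
T = 2π√(0.08447/(3.53 × 1.36 × 0.1070)) = 2.55 s.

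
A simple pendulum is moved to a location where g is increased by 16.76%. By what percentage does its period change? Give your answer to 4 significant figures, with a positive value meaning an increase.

-7.455%

T ∝ 1/√g, so T'/T = 1/√(1.1676) = 0.92545.
Percentage change in T = (0.92545 − 1) × 100% = -7.455%.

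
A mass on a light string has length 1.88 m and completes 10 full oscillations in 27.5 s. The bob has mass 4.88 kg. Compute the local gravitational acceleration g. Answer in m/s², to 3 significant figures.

T = 27.5/10 = 2.750 s.
From T = 2π√(L/g), g = 4π²L/T² = 4π² × 1.88/2.750² = 9.81 m/s².

9.81 m/s²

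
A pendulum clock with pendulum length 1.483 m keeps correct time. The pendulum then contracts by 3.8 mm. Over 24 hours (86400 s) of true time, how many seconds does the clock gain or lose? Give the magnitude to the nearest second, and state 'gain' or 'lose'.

gain 111 s

T ∝ √L, so T'/T = √(1.47920/1.483) = 0.998718.
In 86400 s of true time the clock registers 86400/0.998718 = 86510.9 s, so it gains 111 s.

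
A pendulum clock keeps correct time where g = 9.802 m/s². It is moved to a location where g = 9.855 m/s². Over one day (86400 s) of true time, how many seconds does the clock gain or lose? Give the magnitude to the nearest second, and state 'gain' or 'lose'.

gain 233 s

The clock's period scales as T ∝ 1/√g, so T'/T = √(9.802/9.855) = 0.997307.
In 86400 s of true time the clock registers 86400/0.997307 = 86633.3 s, so it gains 233 s.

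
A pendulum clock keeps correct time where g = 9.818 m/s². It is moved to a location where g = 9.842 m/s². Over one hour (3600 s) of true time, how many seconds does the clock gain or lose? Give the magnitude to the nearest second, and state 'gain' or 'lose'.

gain 4 s

The clock's period scales as T ∝ 1/√g, so T'/T = √(9.818/9.842) = 0.998780.
In 3600 s of true time the clock registers 3600/0.998780 = 3604.4 s, so it gains 4 s.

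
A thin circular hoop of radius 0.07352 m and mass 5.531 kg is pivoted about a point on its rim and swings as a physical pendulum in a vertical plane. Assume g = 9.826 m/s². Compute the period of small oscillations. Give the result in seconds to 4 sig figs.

I_cm = mr² = 0.029896 kg·m². The pivot is at distance d = 0.07352 m from the centre of mass.
By the parallel-axis theorem, I = I_cm + md² = 0.029896 + 0.029896 = 0.059792 kg·m².
T = 2π√(I/(mgd)) = 2π√(0.059792/(5.531 × 9.826 × 0.07352)) = 0.7686 s.

0.7686 s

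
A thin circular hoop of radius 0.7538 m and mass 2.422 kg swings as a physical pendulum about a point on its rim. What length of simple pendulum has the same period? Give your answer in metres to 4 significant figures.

The equivalent simple-pendulum length is L_eq = I/(md), where I is about the pivot and d = 0.75380 m.
I_cm = mR² = 1.3762 kg·m², so I = I_cm + md² = 1.3762 + 1.3762 = 2.7524 kg·m².
L_eq = 2.7524/(2.422 × 0.75380) = 1.508 m.

1.508 m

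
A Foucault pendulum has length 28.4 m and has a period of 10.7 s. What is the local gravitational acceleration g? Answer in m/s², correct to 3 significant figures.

From T = 2π√(L/g), g = 4π²L/T² = 4π² × 28.4/10.70² = 9.79 m/s².

9.79 m/s²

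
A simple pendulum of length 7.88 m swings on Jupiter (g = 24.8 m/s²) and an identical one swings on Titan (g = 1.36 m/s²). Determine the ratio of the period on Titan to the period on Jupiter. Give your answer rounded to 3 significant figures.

4.27

T ∝ 1/√g, so T₂/T₁ = √(g₁/g₂) = √(24.8/1.36) = 4.27.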